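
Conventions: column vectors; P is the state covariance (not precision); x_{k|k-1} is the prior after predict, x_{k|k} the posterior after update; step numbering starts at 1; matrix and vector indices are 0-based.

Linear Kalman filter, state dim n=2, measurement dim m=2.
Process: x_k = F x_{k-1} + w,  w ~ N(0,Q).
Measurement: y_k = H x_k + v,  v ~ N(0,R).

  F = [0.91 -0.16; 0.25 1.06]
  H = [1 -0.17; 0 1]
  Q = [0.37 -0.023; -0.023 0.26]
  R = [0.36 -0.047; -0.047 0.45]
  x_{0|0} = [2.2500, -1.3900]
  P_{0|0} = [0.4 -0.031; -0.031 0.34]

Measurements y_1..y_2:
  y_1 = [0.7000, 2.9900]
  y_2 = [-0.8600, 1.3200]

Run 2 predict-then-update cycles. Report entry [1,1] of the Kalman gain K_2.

K[1,1] = 0.5593

step 1: x^-=[2.2699, -0.9109]  P^-=[0.7190 -0.0183; -0.0183 0.6506]  S=[1.1040 -0.1759; -0.1759 1.1006]  K=[0.6684 0.0902; -0.0232 0.5874]  nu=[-1.7248, 3.9009]  x^+=[1.4689, 1.4206]  P^+=[0.2380 0.0092; 0.0092 0.2654]
step 2: x^-=[1.1094, 1.8730]  P^-=[0.5712 -0.0054; -0.0054 0.5780]  S=[0.9497 -0.1507; -0.1507 1.0280]  K=[0.6159 0.0850; -0.0204 0.5593]  nu=[-1.6510, -0.5530]  x^+=[0.0456, 1.5975]  P^+=[0.2193 0.0093; 0.0093 0.2526]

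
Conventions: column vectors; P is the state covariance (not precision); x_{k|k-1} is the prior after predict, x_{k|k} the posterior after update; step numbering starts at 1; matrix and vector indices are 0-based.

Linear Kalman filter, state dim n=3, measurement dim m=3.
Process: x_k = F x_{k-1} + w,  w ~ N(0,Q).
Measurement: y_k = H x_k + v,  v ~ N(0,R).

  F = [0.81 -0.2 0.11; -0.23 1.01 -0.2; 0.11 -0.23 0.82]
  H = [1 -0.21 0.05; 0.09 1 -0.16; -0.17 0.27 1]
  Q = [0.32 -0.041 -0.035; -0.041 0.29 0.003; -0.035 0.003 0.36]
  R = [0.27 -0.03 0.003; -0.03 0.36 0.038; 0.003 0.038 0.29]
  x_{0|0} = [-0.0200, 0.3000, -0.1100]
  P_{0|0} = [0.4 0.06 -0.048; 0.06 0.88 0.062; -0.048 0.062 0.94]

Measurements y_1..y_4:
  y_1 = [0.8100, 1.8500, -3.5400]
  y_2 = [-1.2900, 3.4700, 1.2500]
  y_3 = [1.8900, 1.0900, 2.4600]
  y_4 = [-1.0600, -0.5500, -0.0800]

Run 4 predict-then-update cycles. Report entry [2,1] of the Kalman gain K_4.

K[2,1] = -0.1852

step 1: x^-=[-0.0883, 0.3296, -0.1614]  P^-=[0.5983 -0.2438 0.0692; -0.2438 1.1891 -0.2916; 0.0692 -0.2916 1.0084]  S=[1.0387 -0.5082 -0.0643; -0.5082 1.6272 -0.0468; -0.0643 -0.0468 1.2437]  K=[0.6670 0.0836 -0.0414; -0.1397 0.7045 0.0763; 0.1130 -0.2181 0.7356]  nu=[0.9756, 1.5025, -3.4826]  x^+=[0.8322, 0.9861, -2.9408]  P^+=[0.1755 -0.0035 0.0239; -0.0035 0.2576 -0.0216; 0.0239 -0.0216 0.2153]
step 2: x^-=[0.1534, 1.3927, -2.5467]  P^-=[0.4544 -0.1412 0.0329; -0.1412 0.5832 -0.1211; 0.0329 -0.1211 0.5332]  S=[0.8166 -0.2696 -0.0674; -0.2696 0.9729 0.0117; -0.0674 0.0117 0.8152]  K=[0.6108 0.0614 -0.0515; -0.1385 0.5672 0.0544; 0.0920 -0.1911 0.6174]  nu=[-1.0236, 1.6560, 3.4467]  x^+=[-0.5478, 2.6614, -0.8292]  P^+=[0.1600 -0.0095 0.0190; -0.0095 0.2080 -0.0209; 0.0190 -0.0209 0.1809]
step 3: x^-=[-1.0672, 2.9798, -1.3523]  P^-=[0.4429 -0.1317 0.0239; -0.1317 0.5324 -0.1028; 0.0239 -0.1028 0.5064]  S=[0.7975 -0.2476 -0.0735; -0.2476 0.9175 0.0176; -0.0735 0.0176 0.7964]  K=[0.6051 0.0600 -0.0546; -0.1369 0.5473 0.0548; 0.0871 -0.1862 0.6080]  nu=[3.6506, -2.0102, 2.8263]  x^+=[0.8667, 1.5348, 1.0581]  P^+=[0.1584 -0.0100 0.0179; -0.0100 0.2010 -0.0197; 0.0179 -0.0197 0.1779]
step 4: x^-=[0.5115, 1.1392, 0.6100]  P^-=[0.4414 -0.1300 0.0223; -0.1300 0.5248 -0.0995; 0.0223 -0.0995 0.5033]  S=[0.7948 -0.2438 -0.0747; -0.2438 0.9090 0.0188; -0.0747 0.0188 0.7949]  K=[0.6044 0.0600 -0.0551; -0.1363 0.5442 0.0552; 0.0863 -0.1852 0.6070]  nu=[-1.3627, -1.6376, -0.9106]  x^+=[-0.3603, 0.3835, 0.2430]  P^+=[0.1582 -0.0100 0.0177; -0.0100 0.1999 -0.0194; 0.0177 -0.0194 0.1775]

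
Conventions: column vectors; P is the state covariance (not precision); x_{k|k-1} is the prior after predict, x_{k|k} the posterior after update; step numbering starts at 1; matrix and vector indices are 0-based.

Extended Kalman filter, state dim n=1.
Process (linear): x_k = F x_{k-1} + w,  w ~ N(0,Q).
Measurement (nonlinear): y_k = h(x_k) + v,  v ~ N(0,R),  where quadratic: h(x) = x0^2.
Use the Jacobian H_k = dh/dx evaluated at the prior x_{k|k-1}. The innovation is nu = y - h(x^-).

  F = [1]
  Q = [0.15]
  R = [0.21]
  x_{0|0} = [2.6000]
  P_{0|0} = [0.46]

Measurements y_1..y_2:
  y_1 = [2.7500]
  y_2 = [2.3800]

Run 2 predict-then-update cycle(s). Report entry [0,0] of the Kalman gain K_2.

step 1: x^-=[2.6000]  P^-=[0.6100]  H_jac=[5.2000]  S=[16.7044]  K=[0.1899]  nu=[-4.0100]  x^+=[1.8385]  P^+=[0.0077]
step 2: x^-=[1.8385]  P^-=[0.1577]  H_jac=[3.6771]  S=[2.3418]  K=[0.2476]  nu=[-1.0002]  x^+=[1.5909]  P^+=[0.0141]

K[0,0] = 0.2476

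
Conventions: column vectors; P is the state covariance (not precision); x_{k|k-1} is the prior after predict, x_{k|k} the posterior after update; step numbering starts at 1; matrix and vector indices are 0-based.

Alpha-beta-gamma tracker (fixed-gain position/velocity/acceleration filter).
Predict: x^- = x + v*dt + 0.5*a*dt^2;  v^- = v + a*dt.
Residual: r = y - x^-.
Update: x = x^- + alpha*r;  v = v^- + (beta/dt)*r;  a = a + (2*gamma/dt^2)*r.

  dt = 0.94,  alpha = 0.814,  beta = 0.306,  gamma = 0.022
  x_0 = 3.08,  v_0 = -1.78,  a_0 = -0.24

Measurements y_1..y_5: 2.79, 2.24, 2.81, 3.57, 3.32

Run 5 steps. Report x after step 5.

step 1: x_pred=1.3008  r=1.4892  x^+=2.5130  v^+=-1.5208  a^+=-0.1658
step 2: x_pred=1.0102  r=1.2298  x^+=2.0113  v^+=-1.2764  a^+=-0.1046
step 3: x_pred=0.7653  r=2.0447  x^+=2.4297  v^+=-0.7091  a^+=-0.0028
step 4: x_pred=1.7619  r=1.8081  x^+=3.2337  v^+=-0.1231  a^+=0.0873
step 5: x_pred=3.1565  r=0.1635  x^+=3.2896  v^+=0.0121  a^+=0.0954

x_post = 3.2896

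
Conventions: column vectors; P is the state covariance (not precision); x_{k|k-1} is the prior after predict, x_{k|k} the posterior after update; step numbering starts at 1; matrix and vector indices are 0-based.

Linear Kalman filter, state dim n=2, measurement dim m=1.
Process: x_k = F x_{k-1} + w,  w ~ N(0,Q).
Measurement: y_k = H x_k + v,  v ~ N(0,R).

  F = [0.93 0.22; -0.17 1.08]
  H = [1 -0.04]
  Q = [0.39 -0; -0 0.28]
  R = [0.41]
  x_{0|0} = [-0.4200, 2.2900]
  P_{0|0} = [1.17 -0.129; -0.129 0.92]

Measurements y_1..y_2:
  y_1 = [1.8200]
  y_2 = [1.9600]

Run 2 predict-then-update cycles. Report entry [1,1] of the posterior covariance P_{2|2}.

step 1: x^-=[0.1132, 2.5446]  P^-=[1.3937 -0.0911; -0.0911 1.4343]  S=[1.8133]  K=[0.7706; -0.0819]  nu=[1.8086]  x^+=[1.5069, 2.3965]  P^+=[0.3169 0.0233; 0.0233 1.4221]
step 2: x^-=[1.9287, 2.3320]  P^-=[0.7424 0.3103; 0.3103 1.9393]  S=[1.1307]  K=[0.6456; 0.2058]  nu=[0.1246]  x^+=[2.0091, 2.3577]  P^+=[0.2711 0.1601; 0.1601 1.8914]

P_post[1,1] = 1.8914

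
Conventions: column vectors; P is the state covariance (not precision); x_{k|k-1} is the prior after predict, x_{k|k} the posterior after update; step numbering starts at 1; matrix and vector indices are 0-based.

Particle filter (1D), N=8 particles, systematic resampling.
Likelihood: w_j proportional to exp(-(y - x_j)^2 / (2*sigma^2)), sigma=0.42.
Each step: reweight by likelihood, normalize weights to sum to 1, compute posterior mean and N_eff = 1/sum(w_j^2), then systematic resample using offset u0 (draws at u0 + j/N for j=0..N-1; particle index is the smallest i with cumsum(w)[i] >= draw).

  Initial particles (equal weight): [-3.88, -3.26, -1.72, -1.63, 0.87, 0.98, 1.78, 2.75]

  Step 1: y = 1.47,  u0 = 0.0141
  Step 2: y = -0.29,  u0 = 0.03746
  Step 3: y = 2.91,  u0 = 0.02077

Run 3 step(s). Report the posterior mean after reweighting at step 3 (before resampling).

step 1: w=[0.0000, 0.0000, 0.0000, 0.0000, 0.2201, 0.3091, 0.4649, 0.0059]  mean=1.3381  Neff=2.7763  idx=[4, 4, 5, 5, 5, 6, 6, 6]
step 2: w=[0.2935, 0.2935, 0.1376, 0.1376, 0.1376, 0.0001, 0.0001, 0.0001]  mean=0.9156  Neff=4.3651  idx=[0, 0, 0, 1, 1, 2, 3, 4]
step 3: w=[0.0652, 0.0652, 0.0652, 0.0652, 0.0652, 0.2247, 0.2247, 0.2247]  mean=0.9442  Neff=5.7895  idx=[0, 2, 4, 5, 5, 6, 6, 7]

post_mean = 0.9442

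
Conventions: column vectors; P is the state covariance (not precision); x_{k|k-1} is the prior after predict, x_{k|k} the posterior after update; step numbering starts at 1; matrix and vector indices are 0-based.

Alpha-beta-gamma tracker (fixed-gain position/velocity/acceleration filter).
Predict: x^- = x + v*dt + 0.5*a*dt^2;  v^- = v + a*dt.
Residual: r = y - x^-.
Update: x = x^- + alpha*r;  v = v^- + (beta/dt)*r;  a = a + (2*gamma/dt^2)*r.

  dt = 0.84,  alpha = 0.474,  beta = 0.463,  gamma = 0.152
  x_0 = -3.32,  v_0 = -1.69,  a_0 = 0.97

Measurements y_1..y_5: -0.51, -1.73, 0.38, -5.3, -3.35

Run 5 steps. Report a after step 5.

a_post = -3.7304

step 1: x_pred=-4.3974  r=3.8874  x^+=-2.5548  v^+=1.2675  a^+=2.6448
step 2: x_pred=-0.5570  r=-1.1730  x^+=-1.1130  v^+=2.8426  a^+=2.1395
step 3: x_pred=2.0296  r=-1.6496  x^+=1.2477  v^+=3.7305  a^+=1.4287
step 4: x_pred=4.8854  r=-10.1854  x^+=0.0575  v^+=-0.6834  a^+=-2.9595
step 5: x_pred=-1.5607  r=-1.7893  x^+=-2.4088  v^+=-4.1557  a^+=-3.7304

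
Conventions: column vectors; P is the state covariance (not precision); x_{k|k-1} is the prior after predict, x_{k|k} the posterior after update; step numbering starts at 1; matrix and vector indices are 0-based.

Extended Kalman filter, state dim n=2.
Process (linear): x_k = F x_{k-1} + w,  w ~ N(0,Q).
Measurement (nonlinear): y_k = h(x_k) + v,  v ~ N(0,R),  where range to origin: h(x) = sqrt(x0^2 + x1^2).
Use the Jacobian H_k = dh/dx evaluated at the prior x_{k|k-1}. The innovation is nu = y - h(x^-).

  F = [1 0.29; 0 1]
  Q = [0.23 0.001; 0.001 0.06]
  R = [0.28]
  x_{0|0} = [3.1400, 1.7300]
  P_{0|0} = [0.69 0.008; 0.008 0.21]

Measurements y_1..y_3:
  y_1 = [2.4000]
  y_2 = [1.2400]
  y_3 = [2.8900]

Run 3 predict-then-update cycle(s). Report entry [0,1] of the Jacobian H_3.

H_jac[0,1] = 0.4802

step 1: x^-=[3.6417, 1.7300]  P^-=[0.9423 0.0699; 0.0699 0.2700]  H_jac=[0.9033 0.4291]  S=[1.1527]  K=[0.7644; 0.1553]  nu=[-1.6317]  x^+=[2.3944, 1.4766]  P^+=[0.2688 -0.0669; -0.0669 0.2422]
step 2: x^-=[2.8226, 1.4766]  P^-=[0.4803 0.0043; 0.0043 0.3022]  H_jac=[0.8861 0.4635]  S=[0.7256]  K=[0.5893; 0.1983]  nu=[-1.9455]  x^+=[1.6761, 1.0908]  P^+=[0.2283 -0.0805; -0.0805 0.2737]
step 3: x^-=[1.9924, 1.0908]  P^-=[0.4347 -0.0001; -0.0001 0.3337]  H_jac=[0.8772 0.4802]  S=[0.6913]  K=[0.5515; 0.2316]  nu=[0.6185]  x^+=[2.3335, 1.2340]  P^+=[0.2244 -0.0884; -0.0884 0.2966]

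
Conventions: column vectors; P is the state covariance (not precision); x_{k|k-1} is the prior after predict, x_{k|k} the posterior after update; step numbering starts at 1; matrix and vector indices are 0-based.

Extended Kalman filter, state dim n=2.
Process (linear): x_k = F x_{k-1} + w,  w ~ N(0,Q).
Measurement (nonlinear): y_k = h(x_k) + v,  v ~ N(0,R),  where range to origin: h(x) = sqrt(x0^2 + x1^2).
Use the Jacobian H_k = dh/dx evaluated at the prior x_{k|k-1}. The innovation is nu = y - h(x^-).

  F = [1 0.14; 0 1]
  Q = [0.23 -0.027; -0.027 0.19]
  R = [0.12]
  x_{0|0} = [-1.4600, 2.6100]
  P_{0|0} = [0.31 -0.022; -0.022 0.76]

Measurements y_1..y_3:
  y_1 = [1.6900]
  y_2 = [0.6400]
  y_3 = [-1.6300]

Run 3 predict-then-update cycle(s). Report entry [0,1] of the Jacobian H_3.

step 1: x^-=[-1.0946, 2.6100]  P^-=[0.5487 0.0574; 0.0574 0.9500]  H_jac=[-0.3868 0.9222]  S=[0.9690]  K=[-0.1644; 0.8812]  nu=[-1.1402]  x^+=[-0.9072, 1.6053]  P^+=[0.5226 0.1978; 0.1978 0.1976]
step 2: x^-=[-0.6824, 1.6053]  P^-=[0.8118 0.1984; 0.1984 0.3876]  H_jac=[-0.3912 0.9203]  S=[0.4296]  K=[-0.3142; 0.6495]  nu=[-1.1043]  x^+=[-0.3355, 0.8880]  P^+=[0.7694 0.2861; 0.2861 0.2063]
step 3: x^-=[-0.2111, 0.8880]  P^-=[1.0835 0.2880; 0.2880 0.3963]  H_jac=[-0.2313 0.9729]  S=[0.4235]  K=[0.0697; 0.7532]  nu=[-2.5427]  x^+=[-0.3884, -1.0272]  P^+=[1.0815 0.2658; 0.2658 0.1561]

H_jac[0,1] = 0.9729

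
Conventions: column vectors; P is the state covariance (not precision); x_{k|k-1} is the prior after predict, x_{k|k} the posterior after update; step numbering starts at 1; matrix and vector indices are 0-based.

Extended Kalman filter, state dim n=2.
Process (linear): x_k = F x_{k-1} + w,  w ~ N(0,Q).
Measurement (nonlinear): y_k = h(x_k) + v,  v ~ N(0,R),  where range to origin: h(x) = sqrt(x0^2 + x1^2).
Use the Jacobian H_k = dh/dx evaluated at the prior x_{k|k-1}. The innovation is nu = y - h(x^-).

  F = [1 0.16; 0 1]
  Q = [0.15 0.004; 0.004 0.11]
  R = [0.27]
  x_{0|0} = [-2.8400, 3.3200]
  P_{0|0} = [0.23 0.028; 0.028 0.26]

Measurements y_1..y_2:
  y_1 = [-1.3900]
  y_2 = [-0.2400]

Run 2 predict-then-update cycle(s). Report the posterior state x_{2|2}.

step 1: x^-=[-2.3088, 3.3200]  P^-=[0.3956 0.0736; 0.0736 0.3700]  H_jac=[-0.5709 0.8210]  S=[0.5794]  K=[-0.2856; 0.4518]  nu=[-5.4339]  x^+=[-0.7570, 0.8650]  P^+=[0.3484 0.1483; 0.1483 0.2517]
step 2: x^-=[-0.6186, 0.8650]  P^-=[0.5523 0.1926; 0.1926 0.3617]  H_jac=[-0.5817 0.8134]  S=[0.5139]  K=[-0.3203; 0.3545]  nu=[-1.3035]  x^+=[-0.2012, 0.4029]  P^+=[0.4996 0.2510; 0.2510 0.2972]

x_post = [-0.2012, 0.4029]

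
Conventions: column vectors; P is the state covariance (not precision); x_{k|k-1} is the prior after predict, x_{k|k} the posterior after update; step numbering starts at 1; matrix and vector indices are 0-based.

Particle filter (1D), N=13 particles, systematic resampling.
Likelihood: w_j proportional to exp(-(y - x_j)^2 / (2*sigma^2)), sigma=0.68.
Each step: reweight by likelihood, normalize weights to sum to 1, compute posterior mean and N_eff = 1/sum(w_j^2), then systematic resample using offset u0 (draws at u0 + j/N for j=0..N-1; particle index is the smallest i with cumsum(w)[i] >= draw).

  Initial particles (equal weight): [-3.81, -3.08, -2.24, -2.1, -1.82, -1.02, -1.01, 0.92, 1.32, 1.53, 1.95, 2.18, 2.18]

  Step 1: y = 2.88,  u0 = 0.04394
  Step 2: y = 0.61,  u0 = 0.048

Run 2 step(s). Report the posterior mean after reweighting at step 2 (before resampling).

step 1: w=[0.0000, 0.0000, 0.0000, 0.0000, 0.0000, 0.0000, 0.0000, 0.0087, 0.0401, 0.0776, 0.2184, 0.3276, 0.3276]  mean=2.0339  Neff=3.7028  idx=[8, 9, 10, 10, 11, 11, 11, 11, 11, 12, 12, 12, 12]
step 2: w=[0.3062, 0.2115, 0.0758, 0.0758, 0.0367, 0.0367, 0.0367, 0.0367, 0.0367, 0.0367, 0.0367, 0.0367, 0.0367]  mean=1.7443  Neff=6.1675  idx=[0, 0, 0, 0, 1, 1, 1, 2, 3, 5, 8, 10, 12]

post_mean = 1.7443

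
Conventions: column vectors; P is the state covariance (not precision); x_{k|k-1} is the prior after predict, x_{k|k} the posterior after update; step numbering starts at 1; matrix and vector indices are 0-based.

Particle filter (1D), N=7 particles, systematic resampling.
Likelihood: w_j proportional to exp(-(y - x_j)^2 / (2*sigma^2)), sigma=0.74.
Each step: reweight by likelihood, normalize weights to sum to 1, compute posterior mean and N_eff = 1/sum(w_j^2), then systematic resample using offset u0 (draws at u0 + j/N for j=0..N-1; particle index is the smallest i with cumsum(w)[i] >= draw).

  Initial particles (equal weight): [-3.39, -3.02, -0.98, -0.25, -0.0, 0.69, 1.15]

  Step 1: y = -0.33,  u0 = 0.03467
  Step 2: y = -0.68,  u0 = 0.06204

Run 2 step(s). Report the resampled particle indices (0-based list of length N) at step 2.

resampled_idx = [0, 1, 1, 2, 3, 4, 5]

step 1: w=[0.0001, 0.0004, 0.2191, 0.3204, 0.2918, 0.1246, 0.0436]  mean=-0.1602  Neff=3.9492  idx=[2, 2, 3, 3, 4, 4, 5]
step 2: w=[0.1834, 0.1834, 0.1682, 0.1682, 0.1305, 0.1305, 0.0359]  mean=-0.4188  Neff=6.2825  idx=[0, 1, 1, 2, 3, 4, 5]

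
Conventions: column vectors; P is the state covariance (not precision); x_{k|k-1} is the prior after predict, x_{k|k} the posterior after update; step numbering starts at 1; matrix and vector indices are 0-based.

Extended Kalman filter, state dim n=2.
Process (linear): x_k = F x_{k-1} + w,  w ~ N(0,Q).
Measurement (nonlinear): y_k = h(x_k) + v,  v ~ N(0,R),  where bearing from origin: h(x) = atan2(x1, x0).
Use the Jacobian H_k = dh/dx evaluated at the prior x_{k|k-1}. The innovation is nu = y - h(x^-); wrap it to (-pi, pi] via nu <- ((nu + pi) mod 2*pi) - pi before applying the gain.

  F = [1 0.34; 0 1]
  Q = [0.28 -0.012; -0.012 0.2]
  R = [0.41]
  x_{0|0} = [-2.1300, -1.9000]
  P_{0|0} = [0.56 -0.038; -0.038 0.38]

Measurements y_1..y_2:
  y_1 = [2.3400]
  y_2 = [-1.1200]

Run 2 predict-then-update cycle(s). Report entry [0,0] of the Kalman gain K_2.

K[0,0] = 0.1171

step 1: x^-=[-2.7760, -1.9000]  P^-=[0.8581 0.0792; 0.0792 0.5800]  H_jac=[0.1679 -0.2453]  S=[0.4626]  K=[0.2695; -0.2788]  nu=[-1.4018]  x^+=[-3.1537, -1.5091]  P^+=[0.8245 0.1140; 0.1140 0.5440]
step 2: x^-=[-3.6668, -1.5091]  P^-=[1.2449 0.2869; 0.2869 0.7440]  H_jac=[0.0960 -0.2332]  S=[0.4491]  K=[0.1171; -0.3251]  nu=[1.6312]  x^+=[-3.4759, -2.0393]  P^+=[1.2387 0.3040; 0.3040 0.6966]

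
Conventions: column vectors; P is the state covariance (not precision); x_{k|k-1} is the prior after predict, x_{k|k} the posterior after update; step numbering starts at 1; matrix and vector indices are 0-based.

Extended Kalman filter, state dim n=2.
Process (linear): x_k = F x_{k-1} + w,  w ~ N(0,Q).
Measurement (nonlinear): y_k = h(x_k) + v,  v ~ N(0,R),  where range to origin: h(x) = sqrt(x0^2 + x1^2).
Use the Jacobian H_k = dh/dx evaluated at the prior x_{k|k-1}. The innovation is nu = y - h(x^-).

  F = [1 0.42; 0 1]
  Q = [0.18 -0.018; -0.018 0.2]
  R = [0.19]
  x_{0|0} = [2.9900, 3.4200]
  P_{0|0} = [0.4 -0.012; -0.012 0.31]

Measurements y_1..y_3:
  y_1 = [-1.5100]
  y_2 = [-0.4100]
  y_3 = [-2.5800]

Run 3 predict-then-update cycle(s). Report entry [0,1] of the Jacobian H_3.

step 1: x^-=[4.4264, 3.4200]  P^-=[0.6246 0.1002; 0.1002 0.5100]  H_jac=[0.7913 0.6114]  S=[0.8687]  K=[0.6395; 0.4502]  nu=[-7.1037]  x^+=[-0.1162, 0.2219]  P^+=[0.2694 -0.1499; -0.1499 0.3339]
step 2: x^-=[-0.0231, 0.2219]  P^-=[0.3823 -0.0277; -0.0277 0.5339]  H_jac=[-0.1033 0.9946]  S=[0.7280]  K=[-0.0921; 0.7334]  nu=[-0.6330]  x^+=[0.0352, -0.2424]  P^+=[0.3762 0.0215; 0.0215 0.1423]
step 3: x^-=[-0.0666, -0.2424]  P^-=[0.5993 0.0633; 0.0633 0.3423]  H_jac=[-0.2649 -0.9643]  S=[0.5827]  K=[-0.3772; -0.5953]  nu=[-2.8314]  x^+=[1.0013, 1.4431]  P^+=[0.5165 -0.0675; -0.0675 0.1358]

H_jac[0,1] = -0.9643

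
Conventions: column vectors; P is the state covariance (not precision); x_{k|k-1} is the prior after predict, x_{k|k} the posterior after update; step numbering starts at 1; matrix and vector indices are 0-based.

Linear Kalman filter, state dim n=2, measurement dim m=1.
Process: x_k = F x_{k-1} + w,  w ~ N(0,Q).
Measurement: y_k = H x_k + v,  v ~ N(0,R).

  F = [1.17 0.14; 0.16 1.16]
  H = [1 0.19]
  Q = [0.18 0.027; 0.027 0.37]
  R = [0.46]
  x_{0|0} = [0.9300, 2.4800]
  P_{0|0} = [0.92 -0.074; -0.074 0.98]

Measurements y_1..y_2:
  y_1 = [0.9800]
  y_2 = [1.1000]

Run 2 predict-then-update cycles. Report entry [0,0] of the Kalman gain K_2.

step 1: x^-=[1.4353, 3.0256]  P^-=[1.4344 0.2563; 0.2563 1.6848]  S=[2.0526]  K=[0.7225; 0.2808]  nu=[-1.0302]  x^+=[0.6910, 2.7363]  P^+=[0.3628 -0.1602; -0.1602 1.5229]
step 2: x^-=[1.1915, 3.2847]  P^-=[0.6540 0.1213; 0.1213 2.3691]  S=[1.2456]  K=[0.5435; 0.4587]  nu=[-0.7156]  x^+=[0.8026, 2.9564]  P^+=[0.2860 -0.1893; -0.1893 2.1070]

K[0,0] = 0.5435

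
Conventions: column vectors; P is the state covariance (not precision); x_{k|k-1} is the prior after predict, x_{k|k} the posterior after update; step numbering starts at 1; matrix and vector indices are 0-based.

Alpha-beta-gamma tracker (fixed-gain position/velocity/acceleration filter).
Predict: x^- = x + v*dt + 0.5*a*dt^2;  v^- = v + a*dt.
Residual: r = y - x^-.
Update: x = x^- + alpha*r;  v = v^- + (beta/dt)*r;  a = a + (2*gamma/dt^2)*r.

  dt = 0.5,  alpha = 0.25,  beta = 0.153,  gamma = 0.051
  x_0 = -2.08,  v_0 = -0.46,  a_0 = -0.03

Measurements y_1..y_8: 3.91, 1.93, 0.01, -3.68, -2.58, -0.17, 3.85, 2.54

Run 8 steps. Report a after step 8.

step 1: x_pred=-2.3138  r=6.2238  x^+=-0.7578  v^+=1.4295  a^+=2.5093
step 2: x_pred=0.2706  r=1.6594  x^+=0.6854  v^+=3.1919  a^+=3.1863
step 3: x_pred=2.6797  r=-2.6697  x^+=2.0123  v^+=3.9681  a^+=2.0971
step 4: x_pred=4.2585  r=-7.9385  x^+=2.2738  v^+=2.5875  a^+=-1.1418
step 5: x_pred=3.4249  r=-6.0049  x^+=1.9237  v^+=0.1791  a^+=-3.5918
step 6: x_pred=1.5643  r=-1.7343  x^+=1.1307  v^+=-2.1474  a^+=-4.2994
step 7: x_pred=-0.4804  r=4.3304  x^+=0.6022  v^+=-2.9720  a^+=-2.5325
step 8: x_pred=-1.2004  r=3.7404  x^+=-0.2653  v^+=-3.0937  a^+=-1.0065

a_post = -1.0065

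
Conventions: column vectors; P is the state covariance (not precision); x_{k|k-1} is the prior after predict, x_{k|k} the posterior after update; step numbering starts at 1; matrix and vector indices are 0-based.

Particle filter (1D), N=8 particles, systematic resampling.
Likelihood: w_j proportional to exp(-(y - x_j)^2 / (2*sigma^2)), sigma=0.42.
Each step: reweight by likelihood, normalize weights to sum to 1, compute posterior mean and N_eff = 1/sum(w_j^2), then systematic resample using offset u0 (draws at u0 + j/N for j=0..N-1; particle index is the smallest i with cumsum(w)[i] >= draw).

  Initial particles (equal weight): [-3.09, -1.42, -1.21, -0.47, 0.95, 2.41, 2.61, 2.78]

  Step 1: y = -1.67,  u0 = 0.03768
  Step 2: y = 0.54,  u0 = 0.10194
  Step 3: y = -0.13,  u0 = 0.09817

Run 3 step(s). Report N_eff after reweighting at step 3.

N_eff = 7.4332

step 1: w=[0.0023, 0.5954, 0.3902, 0.0120, 0.0000, 0.0000, 0.0000, 0.0000]  mean=-1.3306  Neff=1.9725  idx=[1, 1, 1, 1, 1, 2, 2, 2]
step 2: w=[0.0310, 0.0310, 0.0310, 0.0310, 0.0310, 0.2817, 0.2817, 0.2817]  mean=-1.2425  Neff=4.1166  idx=[3, 5, 5, 6, 6, 7, 7, 7]
step 3: w=[0.0337, 0.1380, 0.1380, 0.1380, 0.1380, 0.1380, 0.1380, 0.1380]  mean=-1.2171  Neff=7.4332  idx=[1, 2, 3, 4, 5, 5, 6, 7]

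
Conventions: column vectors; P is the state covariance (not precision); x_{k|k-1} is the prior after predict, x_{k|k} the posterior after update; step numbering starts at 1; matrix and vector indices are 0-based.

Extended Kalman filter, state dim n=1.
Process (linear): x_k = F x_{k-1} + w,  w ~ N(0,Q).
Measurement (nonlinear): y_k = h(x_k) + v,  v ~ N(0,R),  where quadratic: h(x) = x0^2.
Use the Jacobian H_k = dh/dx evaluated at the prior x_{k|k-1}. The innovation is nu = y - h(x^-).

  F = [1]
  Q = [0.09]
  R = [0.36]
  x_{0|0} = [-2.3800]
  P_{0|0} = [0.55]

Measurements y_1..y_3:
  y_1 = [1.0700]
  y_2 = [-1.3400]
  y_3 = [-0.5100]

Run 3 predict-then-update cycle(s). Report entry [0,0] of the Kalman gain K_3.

K[0,0] = -0.2714

step 1: x^-=[-2.3800]  P^-=[0.6400]  H_jac=[-4.7600]  S=[14.8609]  K=[-0.2050]  nu=[-4.5944]  x^+=[-1.4382]  P^+=[0.0155]
step 2: x^-=[-1.4382]  P^-=[0.1055]  H_jac=[-2.8763]  S=[1.2329]  K=[-0.2461]  nu=[-3.4083]  x^+=[-0.5992]  P^+=[0.0308]
step 3: x^-=[-0.5992]  P^-=[0.1208]  H_jac=[-1.1985]  S=[0.5335]  K=[-0.2714]  nu=[-0.8691]  x^+=[-0.3634]  P^+=[0.0815]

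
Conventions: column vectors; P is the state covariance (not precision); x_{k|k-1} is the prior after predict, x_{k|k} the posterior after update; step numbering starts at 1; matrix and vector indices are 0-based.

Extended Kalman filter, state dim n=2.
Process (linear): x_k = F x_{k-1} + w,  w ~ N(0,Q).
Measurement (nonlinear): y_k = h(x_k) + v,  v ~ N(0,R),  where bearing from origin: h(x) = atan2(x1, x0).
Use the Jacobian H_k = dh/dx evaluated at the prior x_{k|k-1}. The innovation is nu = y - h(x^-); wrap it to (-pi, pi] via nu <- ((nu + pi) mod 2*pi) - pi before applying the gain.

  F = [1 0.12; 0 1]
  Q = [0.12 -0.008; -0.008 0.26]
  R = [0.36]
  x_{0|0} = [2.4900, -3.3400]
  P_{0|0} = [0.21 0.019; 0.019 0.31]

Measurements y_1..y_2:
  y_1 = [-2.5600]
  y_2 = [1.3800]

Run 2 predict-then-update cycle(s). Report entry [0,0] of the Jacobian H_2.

H_jac[0,0] = 0.2400

step 1: x^-=[2.0892, -3.3400]  P^-=[0.3390 0.0482; 0.0482 0.5700]  H_jac=[0.2152 0.1346]  S=[0.3888]  K=[0.2043; 0.2240]  nu=[-1.5482]  x^+=[1.7729, -3.6868]  P^+=[0.3228 0.0304; 0.0304 0.5505]
step 2: x^-=[1.3305, -3.6868]  P^-=[0.4580 0.0885; 0.0885 0.8105]  H_jac=[0.2400 0.0866]  S=[0.3961]  K=[0.2968; 0.2308]  nu=[2.6045]  x^+=[2.1035, -3.0857]  P^+=[0.4231 0.0613; 0.0613 0.7894]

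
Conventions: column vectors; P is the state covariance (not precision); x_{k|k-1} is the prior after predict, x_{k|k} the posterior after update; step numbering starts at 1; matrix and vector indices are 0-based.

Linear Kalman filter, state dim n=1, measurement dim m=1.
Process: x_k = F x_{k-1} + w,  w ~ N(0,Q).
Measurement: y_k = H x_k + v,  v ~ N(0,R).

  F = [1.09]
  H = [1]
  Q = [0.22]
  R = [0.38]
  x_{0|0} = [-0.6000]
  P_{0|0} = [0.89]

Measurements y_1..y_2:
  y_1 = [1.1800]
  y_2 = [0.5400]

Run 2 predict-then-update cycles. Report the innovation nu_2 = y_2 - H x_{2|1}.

step 1: x^-=[-0.6540]  P^-=[1.2774]  S=[1.6574]  K=[0.7707]  nu=[1.8340]  x^+=[0.7595]  P^+=[0.2929]
step 2: x^-=[0.8279]  P^-=[0.5680]  S=[0.9480]  K=[0.5991]  nu=[-0.2879]  x^+=[0.6554]  P^+=[0.2277]

innov = [-0.2879]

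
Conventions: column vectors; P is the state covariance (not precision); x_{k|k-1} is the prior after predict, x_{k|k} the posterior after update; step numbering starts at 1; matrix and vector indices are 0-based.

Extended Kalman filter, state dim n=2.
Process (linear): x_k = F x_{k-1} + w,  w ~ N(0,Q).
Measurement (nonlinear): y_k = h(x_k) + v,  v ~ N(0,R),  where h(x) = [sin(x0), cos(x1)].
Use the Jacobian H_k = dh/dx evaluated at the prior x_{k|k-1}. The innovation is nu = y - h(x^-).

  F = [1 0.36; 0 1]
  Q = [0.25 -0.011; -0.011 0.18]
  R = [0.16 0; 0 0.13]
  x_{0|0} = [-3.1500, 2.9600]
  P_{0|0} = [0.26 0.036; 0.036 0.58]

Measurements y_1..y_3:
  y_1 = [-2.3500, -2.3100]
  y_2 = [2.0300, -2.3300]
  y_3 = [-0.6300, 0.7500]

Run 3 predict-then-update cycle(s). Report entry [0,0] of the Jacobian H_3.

H_jac[0,0] = -0.9216

step 1: x^-=[-2.0844, 2.9600]  P^-=[0.6111 0.2338; 0.2338 0.7600]  H_jac=[-0.4913 0.0000; 0.0000 -0.1806]  S=[0.3075 0.0207; 0.0207 0.1548]  K=[-0.9667 -0.1432; -0.3166 -0.8443]  nu=[-1.4790, -1.3264]  x^+=[-0.4647, 4.5481]  P^+=[0.3148 0.1031; 0.1031 0.6078]
step 2: x^-=[1.1727, 4.5481]  P^-=[0.7178 0.3109; 0.3109 0.7878]  H_jac=[0.3877 0.0000; 0.0000 0.9865]  S=[0.2679 0.1189; 0.1189 0.8967]  K=[0.9425 0.2171; 0.0693 0.8575]  nu=[1.1082, -2.1665]  x^+=[1.7469, 2.7672]  P^+=[0.3889 0.0286; 0.0286 0.1130]
step 3: x^-=[2.7430, 2.7672]  P^-=[0.6742 0.0583; 0.0583 0.2930]  H_jac=[-0.9216 0.0000; 0.0000 -0.3657]  S=[0.7326 0.0196; 0.0196 0.1692]  K=[-0.8473 -0.0276; -0.0565 -0.6268]  nu=[-1.0181, 1.6807]  x^+=[3.5593, 1.7713]  P^+=[0.1471 0.0098; 0.0098 0.2228]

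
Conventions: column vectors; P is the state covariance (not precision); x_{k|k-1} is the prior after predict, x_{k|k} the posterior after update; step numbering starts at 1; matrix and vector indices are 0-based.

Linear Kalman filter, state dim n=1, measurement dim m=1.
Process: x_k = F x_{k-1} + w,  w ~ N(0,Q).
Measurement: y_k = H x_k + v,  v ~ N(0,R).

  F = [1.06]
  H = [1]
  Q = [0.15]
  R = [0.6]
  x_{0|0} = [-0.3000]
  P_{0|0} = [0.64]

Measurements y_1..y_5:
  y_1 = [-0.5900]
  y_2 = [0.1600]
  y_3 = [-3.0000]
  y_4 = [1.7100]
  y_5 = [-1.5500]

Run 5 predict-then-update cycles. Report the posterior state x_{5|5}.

step 1: x^-=[-0.3180]  P^-=[0.8691]  S=[1.4691]  K=[0.5916]  nu=[-0.2720]  x^+=[-0.4789]  P^+=[0.3550]
step 2: x^-=[-0.5076]  P^-=[0.5488]  S=[1.1488]  K=[0.4777]  nu=[0.6676]  x^+=[-0.1887]  P^+=[0.2866]
step 3: x^-=[-0.2000]  P^-=[0.4721]  S=[1.0721]  K=[0.4403]  nu=[-2.8000]  x^+=[-1.4329]  P^+=[0.2642]
step 4: x^-=[-1.5189]  P^-=[0.4469]  S=[1.0469]  K=[0.4269]  nu=[3.2289]  x^+=[-0.1406]  P^+=[0.2561]
step 5: x^-=[-0.1491]  P^-=[0.4378]  S=[1.0378]  K=[0.4218]  nu=[-1.4009]  x^+=[-0.7400]  P^+=[0.2531]

x_post = [-0.7400]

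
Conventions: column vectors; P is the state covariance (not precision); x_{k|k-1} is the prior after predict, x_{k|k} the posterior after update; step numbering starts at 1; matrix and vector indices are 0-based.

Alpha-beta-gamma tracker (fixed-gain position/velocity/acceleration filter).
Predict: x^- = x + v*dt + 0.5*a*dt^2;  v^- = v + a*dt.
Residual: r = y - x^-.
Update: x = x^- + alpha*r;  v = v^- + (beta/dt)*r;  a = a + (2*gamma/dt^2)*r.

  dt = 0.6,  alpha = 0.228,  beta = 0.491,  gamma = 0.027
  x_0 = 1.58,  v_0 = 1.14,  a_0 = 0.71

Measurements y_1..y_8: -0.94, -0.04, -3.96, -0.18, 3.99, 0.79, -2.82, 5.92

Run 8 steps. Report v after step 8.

step 1: x_pred=2.3918  r=-3.3318  x^+=1.6321  v^+=-1.1605  a^+=0.2102
step 2: x_pred=0.9737  r=-1.0137  x^+=0.7426  v^+=-1.8639  a^+=0.0582
step 3: x_pred=-0.3653  r=-3.5947  x^+=-1.1849  v^+=-4.7707  a^+=-0.4810
step 4: x_pred=-4.1339  r=3.9539  x^+=-3.2324  v^+=-1.8237  a^+=0.1121
step 5: x_pred=-4.3064  r=8.2964  x^+=-2.4148  v^+=5.0328  a^+=1.3565
step 6: x_pred=0.8490  r=-0.0590  x^+=0.8356  v^+=5.7984  a^+=1.3477
step 7: x_pred=4.5572  r=-7.3772  x^+=2.8752  v^+=0.5700  a^+=0.2411
step 8: x_pred=3.2606  r=2.6594  x^+=3.8669  v^+=2.8910  a^+=0.6400

v_post = 2.8910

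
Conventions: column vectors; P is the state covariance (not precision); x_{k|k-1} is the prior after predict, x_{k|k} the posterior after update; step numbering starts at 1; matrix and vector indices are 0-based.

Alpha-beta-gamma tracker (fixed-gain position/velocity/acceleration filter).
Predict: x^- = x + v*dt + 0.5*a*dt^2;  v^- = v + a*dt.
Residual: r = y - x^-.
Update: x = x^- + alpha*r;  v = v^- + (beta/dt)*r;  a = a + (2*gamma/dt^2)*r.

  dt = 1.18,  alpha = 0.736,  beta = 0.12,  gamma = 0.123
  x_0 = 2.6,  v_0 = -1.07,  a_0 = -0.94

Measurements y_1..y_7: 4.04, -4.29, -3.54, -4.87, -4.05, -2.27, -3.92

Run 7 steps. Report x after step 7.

x_post = -3.7481

step 1: x_pred=0.6830  r=3.3570  x^+=3.1537  v^+=-1.8378  a^+=-0.3469
step 2: x_pred=0.7436  r=-5.0336  x^+=-2.9611  v^+=-2.7590  a^+=-1.2362
step 3: x_pred=-7.0774  r=3.5374  x^+=-4.4739  v^+=-3.8580  a^+=-0.6112
step 4: x_pred=-9.4519  r=4.5819  x^+=-6.0796  v^+=-4.1133  a^+=0.1983
step 5: x_pred=-10.7953  r=6.7453  x^+=-5.8308  v^+=-3.1934  a^+=1.3900
step 6: x_pred=-8.6313  r=6.3613  x^+=-3.9494  v^+=-0.9063  a^+=2.5139
step 7: x_pred=-3.2687  r=-0.6513  x^+=-3.7481  v^+=1.9938  a^+=2.3988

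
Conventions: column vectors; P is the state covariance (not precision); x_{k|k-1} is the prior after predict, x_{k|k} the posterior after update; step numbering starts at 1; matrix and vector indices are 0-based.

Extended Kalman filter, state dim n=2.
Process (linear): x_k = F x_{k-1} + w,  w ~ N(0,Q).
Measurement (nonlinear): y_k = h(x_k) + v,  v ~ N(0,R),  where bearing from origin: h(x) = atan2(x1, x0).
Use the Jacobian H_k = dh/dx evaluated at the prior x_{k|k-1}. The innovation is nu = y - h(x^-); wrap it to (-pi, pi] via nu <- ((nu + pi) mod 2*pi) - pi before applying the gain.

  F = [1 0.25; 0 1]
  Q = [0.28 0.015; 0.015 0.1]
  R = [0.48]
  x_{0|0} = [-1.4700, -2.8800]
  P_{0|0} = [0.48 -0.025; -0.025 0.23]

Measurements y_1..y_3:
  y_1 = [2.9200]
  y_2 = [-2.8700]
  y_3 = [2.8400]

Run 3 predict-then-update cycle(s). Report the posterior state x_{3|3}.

x_post = [-4.2328, -2.6396]

step 1: x^-=[-2.1900, -2.8800]  P^-=[0.7619 0.0475; 0.0475 0.3300]  H_jac=[0.2200 -0.1673]  S=[0.5226]  K=[0.3055; -0.0856]  nu=[-1.1423]  x^+=[-2.5390, -2.7822]  P^+=[0.7131 0.0612; 0.0612 0.3262]
step 2: x^-=[-3.2345, -2.7822]  P^-=[1.0441 0.1577; 0.1577 0.4262]  H_jac=[0.1528 -0.1777]  S=[0.5093]  K=[0.2583; -0.1014]  nu=[-0.4388]  x^+=[-3.3479, -2.7377]  P^+=[1.0101 0.1711; 0.1711 0.4209]
step 3: x^-=[-4.0323, -2.7377]  P^-=[1.4019 0.2913; 0.2913 0.5209]  H_jac=[0.1153 -0.1697]  S=[0.5022]  K=[0.2233; -0.1092]  nu=[-0.8980]  x^+=[-4.2328, -2.6396]  P^+=[1.3769 0.3035; 0.3035 0.5149]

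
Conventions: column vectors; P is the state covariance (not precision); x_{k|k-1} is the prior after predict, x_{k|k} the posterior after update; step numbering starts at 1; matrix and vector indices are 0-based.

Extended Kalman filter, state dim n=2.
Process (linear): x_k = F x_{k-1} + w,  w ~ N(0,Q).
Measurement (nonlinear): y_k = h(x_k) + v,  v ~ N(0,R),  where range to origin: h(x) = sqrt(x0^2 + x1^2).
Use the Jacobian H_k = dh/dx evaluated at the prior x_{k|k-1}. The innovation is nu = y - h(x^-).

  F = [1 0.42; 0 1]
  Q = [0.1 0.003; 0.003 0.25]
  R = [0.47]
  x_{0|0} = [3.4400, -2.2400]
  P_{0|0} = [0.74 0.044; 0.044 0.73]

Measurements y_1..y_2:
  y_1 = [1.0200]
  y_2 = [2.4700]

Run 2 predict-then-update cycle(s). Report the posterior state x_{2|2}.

x_post = [0.7958, -1.8850]

step 1: x^-=[2.4992, -2.2400]  P^-=[1.0057 0.3536; 0.3536 0.9800]  H_jac=[0.7447 -0.6674]  S=[1.1128]  K=[0.4609; -0.3512]  nu=[-2.3361]  x^+=[1.4224, -1.4196]  P^+=[0.7693 0.5337; 0.5337 0.8428]
step 2: x^-=[0.8261, -1.4196]  P^-=[1.4663 0.8907; 0.8907 1.0928]  H_jac=[0.5030 -0.8643]  S=[0.8829]  K=[-0.0366; -0.5624]  nu=[0.8275]  x^+=[0.7958, -1.8850]  P^+=[1.4651 0.8725; 0.8725 0.8136]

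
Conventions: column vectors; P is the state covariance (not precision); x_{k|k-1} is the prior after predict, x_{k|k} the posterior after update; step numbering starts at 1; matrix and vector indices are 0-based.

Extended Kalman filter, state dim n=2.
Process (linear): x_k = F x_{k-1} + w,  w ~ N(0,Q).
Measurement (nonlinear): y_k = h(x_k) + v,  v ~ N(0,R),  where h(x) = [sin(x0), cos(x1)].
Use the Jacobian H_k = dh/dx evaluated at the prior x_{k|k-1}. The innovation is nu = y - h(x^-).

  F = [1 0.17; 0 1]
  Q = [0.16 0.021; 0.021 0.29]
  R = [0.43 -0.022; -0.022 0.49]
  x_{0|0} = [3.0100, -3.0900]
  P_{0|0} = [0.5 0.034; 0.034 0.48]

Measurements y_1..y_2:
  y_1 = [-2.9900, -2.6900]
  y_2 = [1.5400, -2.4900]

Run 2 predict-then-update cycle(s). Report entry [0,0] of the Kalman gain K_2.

step 1: x^-=[2.4847, -3.0900]  P^-=[0.6854 0.1366; 0.1366 0.7700]  H_jac=[-0.7919 0.0000; 0.0000 0.0516]  S=[0.8598 -0.0276; -0.0276 0.4920]  K=[-0.6320 -0.0211; -0.1234 0.0738]  nu=[-3.6007, -1.6913]  x^+=[4.7958, -2.7703]  P^+=[0.3426 0.0691; 0.0691 0.7537]
step 2: x^-=[4.3249, -2.7703]  P^-=[0.5478 0.2182; 0.2182 1.0437]  H_jac=[-0.3779 0.0000; 0.0000 0.3628]  S=[0.5082 -0.0519; -0.0519 0.6274]  K=[-0.3978 0.0933; -0.1015 0.5952]  nu=[2.4659, -1.5581]  x^+=[3.1986, -3.9478]  P^+=[0.4581 0.1501; 0.1501 0.8100]

K[0,0] = -0.3978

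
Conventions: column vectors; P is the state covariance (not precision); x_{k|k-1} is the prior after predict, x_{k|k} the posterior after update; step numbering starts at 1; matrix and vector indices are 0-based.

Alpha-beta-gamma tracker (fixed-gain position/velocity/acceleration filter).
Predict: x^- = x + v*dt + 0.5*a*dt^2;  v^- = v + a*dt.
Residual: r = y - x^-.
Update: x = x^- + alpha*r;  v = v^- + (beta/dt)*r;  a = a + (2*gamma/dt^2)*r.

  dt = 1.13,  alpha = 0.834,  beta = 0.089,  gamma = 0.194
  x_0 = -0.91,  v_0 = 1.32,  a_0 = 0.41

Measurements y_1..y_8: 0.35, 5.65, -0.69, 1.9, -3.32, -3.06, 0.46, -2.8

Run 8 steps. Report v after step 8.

v_post = -5.5983

step 1: x_pred=0.8434  r=-0.4934  x^+=0.4319  v^+=1.7444  a^+=0.2601
step 2: x_pred=2.5692  r=3.0808  x^+=5.1386  v^+=2.2810  a^+=1.1962
step 3: x_pred=8.4798  r=-9.1698  x^+=0.8322  v^+=2.9105  a^+=-1.5901
step 4: x_pred=3.1058  r=-1.2058  x^+=2.1002  v^+=1.0187  a^+=-1.9565
step 5: x_pred=2.0021  r=-5.3221  x^+=-2.4365  v^+=-1.6114  a^+=-3.5737
step 6: x_pred=-6.5390  r=3.4790  x^+=-3.6375  v^+=-5.3757  a^+=-2.5166
step 7: x_pred=-11.3187  r=11.7787  x^+=-1.4953  v^+=-7.2917  a^+=1.0625
step 8: x_pred=-9.0565  r=6.2565  x^+=-3.8386  v^+=-5.5983  a^+=2.9636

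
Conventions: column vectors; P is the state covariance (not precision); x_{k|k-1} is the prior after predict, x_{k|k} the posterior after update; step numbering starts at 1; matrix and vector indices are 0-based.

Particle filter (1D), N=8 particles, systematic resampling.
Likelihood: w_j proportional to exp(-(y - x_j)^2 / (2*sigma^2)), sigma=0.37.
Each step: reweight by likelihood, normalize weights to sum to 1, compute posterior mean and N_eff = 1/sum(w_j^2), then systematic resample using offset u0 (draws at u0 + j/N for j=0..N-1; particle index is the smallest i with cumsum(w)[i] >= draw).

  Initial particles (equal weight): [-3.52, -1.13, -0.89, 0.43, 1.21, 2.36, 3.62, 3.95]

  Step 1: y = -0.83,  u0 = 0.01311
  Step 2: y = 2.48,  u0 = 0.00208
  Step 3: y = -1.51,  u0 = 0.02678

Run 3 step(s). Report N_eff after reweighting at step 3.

N_eff = 6.9218

step 1: w=[0.0000, 0.4210, 0.5772, 0.0018, 0.0000, 0.0000, 0.0000, 0.0000]  mean=-0.9887  Neff=1.9591  idx=[1, 1, 1, 1, 2, 2, 2, 2]
step 2: w=[0.0005, 0.0005, 0.0005, 0.0005, 0.2495, 0.2495, 0.2495, 0.2495]  mean=-0.8905  Neff=4.0176  idx=[3, 4, 5, 5, 6, 6, 7, 7]
step 3: w=[0.2555, 0.1064, 0.1064, 0.1064, 0.1064, 0.1064, 0.1064, 0.1064]  mean=-0.9513  Neff=6.9218  idx=[0, 0, 1, 2, 3, 4, 5, 7]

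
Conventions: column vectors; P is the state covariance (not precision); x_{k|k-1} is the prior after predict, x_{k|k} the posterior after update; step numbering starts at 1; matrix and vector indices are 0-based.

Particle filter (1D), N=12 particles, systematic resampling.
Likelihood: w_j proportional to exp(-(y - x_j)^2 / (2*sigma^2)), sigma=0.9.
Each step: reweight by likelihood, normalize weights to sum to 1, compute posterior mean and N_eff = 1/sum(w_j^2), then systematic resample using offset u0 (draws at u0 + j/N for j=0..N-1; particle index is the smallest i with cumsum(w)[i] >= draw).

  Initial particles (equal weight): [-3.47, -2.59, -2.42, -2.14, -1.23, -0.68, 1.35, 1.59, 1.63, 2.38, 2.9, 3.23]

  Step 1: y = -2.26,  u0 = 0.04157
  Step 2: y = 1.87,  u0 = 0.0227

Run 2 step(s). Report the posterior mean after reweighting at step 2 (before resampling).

step 1: w=[0.1000, 0.2309, 0.2431, 0.2447, 0.1283, 0.0529, 0.0001, 0.0000, 0.0000, 0.0000, 0.0000, 0.0000]  mean=-2.2506  Neff=4.9618  idx=[0, 1, 1, 1, 2, 2, 2, 3, 3, 3, 4, 5]
step 2: w=[0.0000, 0.0002, 0.0002, 0.0002, 0.0006, 0.0006, 0.0006, 0.0023, 0.0023, 0.0023, 0.1269, 0.8638]  mean=-0.7642  Neff=1.3119  idx=[10, 10, 11, 11, 11, 11, 11, 11, 11, 11, 11, 11]

post_mean = -0.7642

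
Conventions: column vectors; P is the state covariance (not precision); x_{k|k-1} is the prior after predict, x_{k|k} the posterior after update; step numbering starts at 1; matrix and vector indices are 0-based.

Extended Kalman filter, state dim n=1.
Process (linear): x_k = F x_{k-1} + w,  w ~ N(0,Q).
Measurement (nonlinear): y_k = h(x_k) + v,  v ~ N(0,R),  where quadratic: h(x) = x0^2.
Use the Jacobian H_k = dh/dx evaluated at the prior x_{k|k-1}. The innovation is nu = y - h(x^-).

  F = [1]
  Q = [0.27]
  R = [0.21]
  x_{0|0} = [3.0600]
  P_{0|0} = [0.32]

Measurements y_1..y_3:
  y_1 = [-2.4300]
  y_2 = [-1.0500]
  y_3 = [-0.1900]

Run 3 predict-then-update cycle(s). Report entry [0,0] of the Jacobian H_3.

step 1: x^-=[3.0600]  P^-=[0.5900]  H_jac=[6.1200]  S=[22.3081]  K=[0.1619]  nu=[-11.7936]  x^+=[1.1511]  P^+=[0.0056]
step 2: x^-=[1.1511]  P^-=[0.2756]  H_jac=[2.3022]  S=[1.6704]  K=[0.3798]  nu=[-2.3750]  x^+=[0.2491]  P^+=[0.0346]
step 3: x^-=[0.2491]  P^-=[0.3046]  H_jac=[0.4983]  S=[0.2856]  K=[0.5314]  nu=[-0.2521]  x^+=[0.1152]  P^+=[0.2240]

H_jac[0,0] = 0.4983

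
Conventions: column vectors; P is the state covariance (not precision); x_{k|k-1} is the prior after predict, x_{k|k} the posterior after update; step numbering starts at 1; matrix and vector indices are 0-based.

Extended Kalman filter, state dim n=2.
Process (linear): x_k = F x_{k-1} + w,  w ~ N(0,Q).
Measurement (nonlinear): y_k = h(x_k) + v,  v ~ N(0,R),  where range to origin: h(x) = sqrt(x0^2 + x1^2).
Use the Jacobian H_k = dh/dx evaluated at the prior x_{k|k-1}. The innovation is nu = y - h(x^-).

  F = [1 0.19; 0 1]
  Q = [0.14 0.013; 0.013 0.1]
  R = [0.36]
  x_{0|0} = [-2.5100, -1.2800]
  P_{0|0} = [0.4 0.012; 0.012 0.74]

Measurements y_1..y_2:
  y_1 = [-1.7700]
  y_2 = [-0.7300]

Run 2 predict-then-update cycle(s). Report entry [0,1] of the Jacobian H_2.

H_jac[0,1] = 0.9996

step 1: x^-=[-2.7532, -1.2800]  P^-=[0.5713 0.1656; 0.1656 0.8400]  H_jac=[-0.9068 -0.4216]  S=[1.1056]  K=[-0.5317; -0.4561]  nu=[-4.8062]  x^+=[-0.1979, 0.9121]  P^+=[0.2587 -0.1025; -0.1025 0.6100]
step 2: x^-=[-0.0246, 0.9121]  P^-=[0.3818 0.0264; 0.0264 0.7100]  H_jac=[-0.0269 0.9996]  S=[1.0683]  K=[0.0151; 0.6637]  nu=[-1.6425]  x^+=[-0.0493, -0.1779]  P^+=[0.3816 0.0157; 0.0157 0.2394]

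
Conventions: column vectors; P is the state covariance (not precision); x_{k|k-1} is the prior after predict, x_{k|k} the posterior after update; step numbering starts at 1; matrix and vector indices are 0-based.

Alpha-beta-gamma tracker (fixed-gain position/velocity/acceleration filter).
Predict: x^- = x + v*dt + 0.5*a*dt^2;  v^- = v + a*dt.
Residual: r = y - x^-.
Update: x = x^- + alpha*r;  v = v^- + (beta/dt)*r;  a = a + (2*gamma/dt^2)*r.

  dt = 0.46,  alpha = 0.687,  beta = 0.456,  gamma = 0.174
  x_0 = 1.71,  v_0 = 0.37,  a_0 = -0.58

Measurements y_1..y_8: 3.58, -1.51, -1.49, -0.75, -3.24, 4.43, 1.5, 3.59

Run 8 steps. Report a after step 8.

step 1: x_pred=1.8188  r=1.7612  x^+=3.0288  v^+=1.8490  a^+=2.3164
step 2: x_pred=4.1244  r=-5.6344  x^+=0.2536  v^+=-2.6708  a^+=-6.9500
step 3: x_pred=-1.7103  r=0.2203  x^+=-1.5590  v^+=-5.6494  a^+=-6.5877
step 4: x_pred=-4.8546  r=4.1046  x^+=-2.0348  v^+=-4.6108  a^+=0.1629
step 5: x_pred=-4.1385  r=0.8985  x^+=-3.5212  v^+=-3.6452  a^+=1.6405
step 6: x_pred=-5.0244  r=9.4544  x^+=1.4708  v^+=6.4817  a^+=17.1894
step 7: x_pred=6.2710  r=-4.7710  x^+=2.9933  v^+=9.6593  a^+=9.3430
step 8: x_pred=8.4251  r=-4.8351  x^+=5.1034  v^+=9.1640  a^+=1.3911

a_post = 1.3911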